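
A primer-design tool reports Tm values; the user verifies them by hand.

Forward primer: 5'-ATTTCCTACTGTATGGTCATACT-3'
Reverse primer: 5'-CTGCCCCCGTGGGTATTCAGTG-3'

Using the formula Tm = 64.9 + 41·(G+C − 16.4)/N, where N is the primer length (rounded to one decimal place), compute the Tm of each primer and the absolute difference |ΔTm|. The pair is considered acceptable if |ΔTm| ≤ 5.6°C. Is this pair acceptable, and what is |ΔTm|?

|ΔTm| = 10.5°C; the pair is not acceptable.

Forward: G+C = 8, N = 23 → Tm = 64.9 + 41·(8 − 16.4)/23 = 49.9°C.
Reverse: G+C = 14, N = 22 → Tm = 64.9 + 41·(14 − 16.4)/22 = 60.4°C.
|ΔTm| = |49.9 − 60.4| = 10.5°C, > 5.6°C.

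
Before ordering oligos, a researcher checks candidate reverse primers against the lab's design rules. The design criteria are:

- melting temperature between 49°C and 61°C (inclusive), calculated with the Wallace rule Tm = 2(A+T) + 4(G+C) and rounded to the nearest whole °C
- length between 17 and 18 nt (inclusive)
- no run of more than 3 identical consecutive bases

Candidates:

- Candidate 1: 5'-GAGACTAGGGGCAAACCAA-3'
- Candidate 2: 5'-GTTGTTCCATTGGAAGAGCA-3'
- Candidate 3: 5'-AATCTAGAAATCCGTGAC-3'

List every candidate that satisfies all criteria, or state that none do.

Candidate 3 only.

Candidate 1 (19 nt, A=8 T=1 G=6 C=4): Tm = 2·9 + 4·10 = 58°C ✓; length 19, outside 17–18 ✗; longest run = 4, exceeds 3 ✗ — fails.
Candidate 2 (20 nt, A=5 T=6 G=6 C=3): Tm = 2·11 + 4·9 = 58°C ✓; length 20, outside 17–18 ✗; longest run = 2 ✓ — fails.
Candidate 3 (18 nt, A=7 T=4 G=3 C=4): Tm = 2·11 + 4·7 = 50°C ✓; length 18 ✓; longest run = 3 ✓ — passes.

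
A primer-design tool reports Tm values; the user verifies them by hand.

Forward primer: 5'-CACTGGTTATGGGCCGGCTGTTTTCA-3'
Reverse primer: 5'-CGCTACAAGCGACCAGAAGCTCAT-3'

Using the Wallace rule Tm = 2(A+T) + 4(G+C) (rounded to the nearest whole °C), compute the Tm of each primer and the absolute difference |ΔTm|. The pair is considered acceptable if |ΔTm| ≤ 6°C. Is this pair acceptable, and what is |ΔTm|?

Forward: A=3 T=9 G=8 C=6 → Tm = 2·12 + 4·14 = 80°C.
Reverse: A=8 T=3 G=5 C=8 → Tm = 2·11 + 4·13 = 74°C.
|ΔTm| = |80 − 74| = 6°C, ≤ 6°C.

|ΔTm| = 6°C; the pair is acceptable.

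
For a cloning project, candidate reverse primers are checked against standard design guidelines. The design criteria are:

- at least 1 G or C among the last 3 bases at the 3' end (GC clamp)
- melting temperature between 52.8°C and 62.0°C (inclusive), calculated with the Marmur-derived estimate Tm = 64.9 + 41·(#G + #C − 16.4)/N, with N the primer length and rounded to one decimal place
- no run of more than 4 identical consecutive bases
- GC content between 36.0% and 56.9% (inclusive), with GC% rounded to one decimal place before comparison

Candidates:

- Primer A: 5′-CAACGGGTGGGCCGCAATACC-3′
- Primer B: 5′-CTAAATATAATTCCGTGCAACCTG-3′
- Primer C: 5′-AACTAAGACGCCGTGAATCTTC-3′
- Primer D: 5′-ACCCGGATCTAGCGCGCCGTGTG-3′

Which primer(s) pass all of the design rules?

Primer C only.

Primer A (21 nt, A=5 T=2 G=7 C=7): 3' end ACC has 2 G/C ✓; Tm = 64.9 + 41·(14 − 16.4)/21 = 60.2°C ✓; longest run = 3 ✓; GC 14/21 = 66.7%, outside 36.0–56.9% ✗ — fails.
Primer B (24 nt, A=8 T=7 G=3 C=6): 3' end CTG has 2 G/C ✓; Tm = 64.9 + 41·(9 − 16.4)/24 = 52.3°C, outside 52.8–62.0°C ✗; longest run = 3 ✓; GC 9/24 = 37.5% ✓ — fails.
Primer C (22 nt, A=7 T=5 G=4 C=6): 3' end TTC has 1 G/C ✓; Tm = 64.9 + 41·(10 − 16.4)/22 = 53.0°C ✓; longest run = 2 ✓; GC 10/22 = 45.5% ✓ — passes.
Primer D (23 nt, A=3 T=4 G=8 C=8): 3' end GTG has 2 G/C ✓; Tm = 64.9 + 41·(16 − 16.4)/23 = 64.2°C, outside 52.8–62.0°C ✗; longest run = 3 ✓; GC 16/23 = 69.6%, outside 36.0–56.9% ✗ — fails.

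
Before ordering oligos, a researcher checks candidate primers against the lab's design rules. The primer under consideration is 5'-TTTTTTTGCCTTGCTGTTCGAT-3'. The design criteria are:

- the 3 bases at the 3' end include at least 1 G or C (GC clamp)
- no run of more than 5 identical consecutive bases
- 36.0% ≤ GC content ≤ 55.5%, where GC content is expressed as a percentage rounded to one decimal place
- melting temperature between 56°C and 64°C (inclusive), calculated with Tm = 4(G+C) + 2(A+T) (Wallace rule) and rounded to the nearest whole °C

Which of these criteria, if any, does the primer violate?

Base counts: A=1, T=13, G=4, C=4 (length 22).
GC clamp: 3' end GAT has 1 G/C ✓
homopolymer run: longest run = 7, exceeds 5 ✗
GC content: GC 8/22 = 36.4% ✓
Tm: Tm = 2·14 + 4·8 = 60°C ✓

Fails: homopolymer run.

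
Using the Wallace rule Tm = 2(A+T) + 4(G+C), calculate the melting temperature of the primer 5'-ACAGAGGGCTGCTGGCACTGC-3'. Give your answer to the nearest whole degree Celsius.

Base counts: A=4, T=3, G=8, C=6 (length 21).
Tm = 2·(4+3) + 4·(8+6) = 2·7 + 4·14 = 14 + 56 = 70°C.

70°C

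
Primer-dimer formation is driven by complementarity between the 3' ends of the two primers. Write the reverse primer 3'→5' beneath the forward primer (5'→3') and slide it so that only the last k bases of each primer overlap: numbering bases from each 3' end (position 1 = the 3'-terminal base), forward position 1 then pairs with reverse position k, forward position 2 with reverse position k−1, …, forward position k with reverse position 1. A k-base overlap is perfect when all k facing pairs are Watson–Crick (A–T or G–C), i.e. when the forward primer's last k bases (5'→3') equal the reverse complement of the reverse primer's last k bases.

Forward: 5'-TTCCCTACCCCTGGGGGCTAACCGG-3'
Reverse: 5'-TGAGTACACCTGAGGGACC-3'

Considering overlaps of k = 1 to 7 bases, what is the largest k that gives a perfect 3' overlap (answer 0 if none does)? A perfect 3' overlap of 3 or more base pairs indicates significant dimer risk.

Last 7 bases (5'→3') — forward …TAACCGG, reverse …AGGGACC.
Reverse complement of the reverse primer's last 7 bases: GGTCCCT; its first k bases are the reverse complement of the reverse primer's last k bases, so a perfect k-base overlap needs the forward primer's last k bases to equal them.
Comparing (forward last k vs required): k=1: G vs G ✓; k=2: GG vs GG ✓; k=3: CGG vs GGT ✗; k=4: CCGG vs GGTC ✗; k=5: ACCGG vs GGTCC ✗; k=6: AACCGG vs GGTCCC ✗; k=7: TAACCGG vs GGTCCCT ✗.
Perfect overlaps at k = 1, 2; the largest is 2.

Longest perfect overlap: 2 complementary base pairs; below the dimer-risk threshold (threshold 3).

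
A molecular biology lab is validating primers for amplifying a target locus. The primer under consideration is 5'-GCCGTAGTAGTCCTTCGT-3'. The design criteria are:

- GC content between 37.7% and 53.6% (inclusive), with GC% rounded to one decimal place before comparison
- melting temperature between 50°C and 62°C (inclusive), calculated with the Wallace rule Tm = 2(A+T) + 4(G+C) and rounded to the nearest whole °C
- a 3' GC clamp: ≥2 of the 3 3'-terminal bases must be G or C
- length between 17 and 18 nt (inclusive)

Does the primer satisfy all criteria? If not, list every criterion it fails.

Fails: GC content.

Base counts: A=2, T=6, G=5, C=5 (length 18).
GC content: GC 10/18 = 55.6%, outside 37.7–53.6% ✗
Tm: Tm = 2·8 + 4·10 = 56°C ✓
GC clamp: 3' end CGT has 2 G/C ✓
length: length 18 ✓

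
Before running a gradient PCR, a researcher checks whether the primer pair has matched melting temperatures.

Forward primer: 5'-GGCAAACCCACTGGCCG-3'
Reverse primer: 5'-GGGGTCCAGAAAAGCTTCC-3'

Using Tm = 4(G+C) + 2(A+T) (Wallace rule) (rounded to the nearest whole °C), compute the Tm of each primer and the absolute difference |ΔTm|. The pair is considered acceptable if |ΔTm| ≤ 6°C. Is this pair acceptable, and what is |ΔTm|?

Forward: A=4 T=1 G=5 C=7 → Tm = 2·5 + 4·12 = 58°C.
Reverse: A=5 T=3 G=6 C=5 → Tm = 2·8 + 4·11 = 60°C.
|ΔTm| = |58 − 60| = 2°C, ≤ 6°C.

|ΔTm| = 2°C; the pair is acceptable.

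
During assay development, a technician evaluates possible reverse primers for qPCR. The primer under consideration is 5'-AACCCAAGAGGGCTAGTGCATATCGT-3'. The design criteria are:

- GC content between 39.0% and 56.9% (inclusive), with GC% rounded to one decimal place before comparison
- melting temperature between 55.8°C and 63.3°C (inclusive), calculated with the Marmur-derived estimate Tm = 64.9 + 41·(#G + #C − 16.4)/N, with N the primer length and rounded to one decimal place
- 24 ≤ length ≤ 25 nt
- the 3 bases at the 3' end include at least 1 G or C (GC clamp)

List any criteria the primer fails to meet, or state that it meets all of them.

Fails: length.

Base counts: A=8, T=5, G=7, C=6 (length 26).
GC content: GC 13/26 = 50.0% ✓
Tm: Tm = 64.9 + 41·(13 − 16.4)/26 = 59.5°C ✓
length: length 26, outside 24–25 ✗
GC clamp: 3' end CGT has 2 G/C ✓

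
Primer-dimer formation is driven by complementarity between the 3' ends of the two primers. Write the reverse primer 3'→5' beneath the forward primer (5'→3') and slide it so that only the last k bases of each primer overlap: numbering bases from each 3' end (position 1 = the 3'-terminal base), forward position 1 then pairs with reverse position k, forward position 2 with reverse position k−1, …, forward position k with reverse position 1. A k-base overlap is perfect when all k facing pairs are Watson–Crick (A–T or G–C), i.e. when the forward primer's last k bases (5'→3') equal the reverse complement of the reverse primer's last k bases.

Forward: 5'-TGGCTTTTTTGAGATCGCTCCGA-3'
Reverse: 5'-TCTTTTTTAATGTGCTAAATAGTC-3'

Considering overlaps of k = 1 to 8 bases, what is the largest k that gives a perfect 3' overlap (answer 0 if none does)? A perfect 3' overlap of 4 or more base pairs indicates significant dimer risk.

Last 8 bases (5'→3') — forward …CGCTCCGA, reverse …AAATAGTC.
Reverse complement of the reverse primer's last 8 bases: GACTATTT; its first k bases are the reverse complement of the reverse primer's last k bases, so a perfect k-base overlap needs the forward primer's last k bases to equal them.
Comparing (forward last k vs required): k=1: A vs G ✗; k=2: GA vs GA ✓; k=3: CGA vs GAC ✗; k=4: CCGA vs GACT ✗; k=5: TCCGA vs GACTA ✗; k=6: CTCCGA vs GACTAT ✗; k=7: GCTCCGA vs GACTATT ✗; k=8: CGCTCCGA vs GACTATTT ✗.
Only k = 2 is perfect, so the longest perfect 3' overlap is 2.

Longest perfect overlap: 2 complementary base pairs; below the dimer-risk threshold (threshold 4).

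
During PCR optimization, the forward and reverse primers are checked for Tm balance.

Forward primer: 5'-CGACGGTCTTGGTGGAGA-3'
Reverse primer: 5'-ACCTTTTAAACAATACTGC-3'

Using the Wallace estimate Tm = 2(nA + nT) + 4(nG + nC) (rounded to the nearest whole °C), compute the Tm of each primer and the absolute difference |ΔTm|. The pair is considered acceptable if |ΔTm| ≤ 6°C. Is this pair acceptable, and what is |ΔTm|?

|ΔTm| = 8°C; the pair is not acceptable.

Forward: A=3 T=4 G=8 C=3 → Tm = 2·7 + 4·11 = 58°C.
Reverse: A=7 T=6 G=1 C=5 → Tm = 2·13 + 4·6 = 50°C.
|ΔTm| = |58 − 50| = 8°C, > 6°C.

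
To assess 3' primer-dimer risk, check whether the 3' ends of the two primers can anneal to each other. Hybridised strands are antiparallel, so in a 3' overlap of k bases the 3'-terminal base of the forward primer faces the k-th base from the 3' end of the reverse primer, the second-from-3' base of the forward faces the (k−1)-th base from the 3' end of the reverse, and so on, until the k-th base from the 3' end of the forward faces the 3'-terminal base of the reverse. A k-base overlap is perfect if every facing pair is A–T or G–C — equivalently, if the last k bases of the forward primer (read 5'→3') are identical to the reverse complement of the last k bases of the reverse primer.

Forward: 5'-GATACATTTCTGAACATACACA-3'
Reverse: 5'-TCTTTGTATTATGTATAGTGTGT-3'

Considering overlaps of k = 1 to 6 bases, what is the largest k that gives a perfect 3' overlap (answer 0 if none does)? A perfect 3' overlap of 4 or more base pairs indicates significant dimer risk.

Longest perfect overlap: 5 complementary base pairs; significant dimer risk (threshold 4).

Last 6 bases (5'→3') — forward …TACACA, reverse …GTGTGT.
Reverse complement of the reverse primer's last 6 bases: ACACAC; its first k bases are the reverse complement of the reverse primer's last k bases, so a perfect k-base overlap needs the forward primer's last k bases to equal them.
Comparing (forward last k vs required): k=1: A vs A ✓; k=2: CA vs AC ✗; k=3: ACA vs ACA ✓; k=4: CACA vs ACAC ✗; k=5: ACACA vs ACACA ✓; k=6: TACACA vs ACACAC ✗.
Perfect overlaps at k = 1, 3, 5; the largest is 5.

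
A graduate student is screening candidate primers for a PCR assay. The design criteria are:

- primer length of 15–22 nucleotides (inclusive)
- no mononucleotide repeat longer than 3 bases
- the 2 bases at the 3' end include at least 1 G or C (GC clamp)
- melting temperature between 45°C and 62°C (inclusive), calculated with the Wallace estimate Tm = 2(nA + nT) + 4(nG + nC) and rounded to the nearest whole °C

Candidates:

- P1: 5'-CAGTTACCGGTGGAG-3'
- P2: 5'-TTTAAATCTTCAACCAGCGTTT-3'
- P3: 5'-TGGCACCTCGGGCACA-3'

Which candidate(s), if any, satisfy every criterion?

P1 (15 nt, A=3 T=3 G=6 C=3): length 15 ✓; longest run = 2 ✓; 3' end AG has 1 G/C ✓; Tm = 2·6 + 4·9 = 48°C ✓ — passes.
P2 (22 nt, A=6 T=9 G=2 C=5): length 22 ✓; longest run = 3 ✓; 3' end TT has 0 G/C, need ≥1 ✗; Tm = 2·15 + 4·7 = 58°C ✓ — fails.
P3 (16 nt, A=3 T=2 G=5 C=6): length 16 ✓; longest run = 3 ✓; 3' end CA has 1 G/C ✓; Tm = 2·5 + 4·11 = 54°C ✓ — passes.

P1 and P3.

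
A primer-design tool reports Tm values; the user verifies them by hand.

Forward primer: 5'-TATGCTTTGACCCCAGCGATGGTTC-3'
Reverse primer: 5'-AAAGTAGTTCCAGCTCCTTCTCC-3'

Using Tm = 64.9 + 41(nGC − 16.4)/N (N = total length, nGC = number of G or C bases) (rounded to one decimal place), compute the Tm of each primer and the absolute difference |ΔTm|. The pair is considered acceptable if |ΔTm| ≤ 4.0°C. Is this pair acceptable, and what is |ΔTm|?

Forward: G+C = 13, N = 25 → Tm = 64.9 + 41·(13 − 16.4)/25 = 59.3°C.
Reverse: G+C = 11, N = 23 → Tm = 64.9 + 41·(11 − 16.4)/23 = 55.3°C.
|ΔTm| = |59.3 − 55.3| = 4.0°C, ≤ 4.0°C.

|ΔTm| = 4.0°C; the pair is acceptable.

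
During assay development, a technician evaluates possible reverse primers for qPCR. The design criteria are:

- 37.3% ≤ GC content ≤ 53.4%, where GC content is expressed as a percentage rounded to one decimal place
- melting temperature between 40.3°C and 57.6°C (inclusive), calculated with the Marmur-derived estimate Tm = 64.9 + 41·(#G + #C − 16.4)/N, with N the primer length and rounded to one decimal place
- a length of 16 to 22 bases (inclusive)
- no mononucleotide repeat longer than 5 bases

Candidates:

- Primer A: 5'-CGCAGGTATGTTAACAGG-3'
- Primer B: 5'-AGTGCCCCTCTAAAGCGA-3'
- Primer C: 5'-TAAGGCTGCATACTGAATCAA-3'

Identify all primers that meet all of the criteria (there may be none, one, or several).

Primer A (18 nt, A=5 T=4 G=6 C=3): GC 9/18 = 50.0% ✓; Tm = 64.9 + 41·(9 − 16.4)/18 = 48.0°C ✓; length 18 ✓; longest run = 2 ✓ — passes.
Primer B (18 nt, A=5 T=3 G=4 C=6): GC 10/18 = 55.6%, outside 37.3–53.4% ✗; Tm = 64.9 + 41·(10 − 16.4)/18 = 50.3°C ✓; length 18 ✓; longest run = 4 ✓ — fails.
Primer C (21 nt, A=8 T=5 G=4 C=4): GC 8/21 = 38.1% ✓; Tm = 64.9 + 41·(8 − 16.4)/21 = 48.5°C ✓; length 21 ✓; longest run = 2 ✓ — passes.

Primer A and Primer C.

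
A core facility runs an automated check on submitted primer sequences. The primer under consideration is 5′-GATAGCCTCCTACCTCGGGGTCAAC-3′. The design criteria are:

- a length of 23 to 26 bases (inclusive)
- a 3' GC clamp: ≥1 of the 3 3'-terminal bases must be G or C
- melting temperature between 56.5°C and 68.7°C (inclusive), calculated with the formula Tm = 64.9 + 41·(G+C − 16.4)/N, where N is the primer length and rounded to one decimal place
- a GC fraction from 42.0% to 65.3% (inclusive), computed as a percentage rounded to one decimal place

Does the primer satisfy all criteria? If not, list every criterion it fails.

Base counts: A=5, T=5, G=6, C=9 (length 25).
length: length 25 ✓
GC clamp: 3' end AAC has 1 G/C ✓
Tm: Tm = 64.9 + 41·(15 − 16.4)/25 = 62.6°C ✓
GC content: GC 15/25 = 60.0% ✓

Meets all criteria.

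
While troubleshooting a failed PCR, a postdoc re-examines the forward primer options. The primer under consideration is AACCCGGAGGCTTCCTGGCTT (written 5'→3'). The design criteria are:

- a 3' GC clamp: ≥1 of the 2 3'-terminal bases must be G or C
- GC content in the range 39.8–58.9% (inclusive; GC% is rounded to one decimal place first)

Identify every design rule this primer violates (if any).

Base counts: A=3, T=5, G=6, C=7 (length 21).
GC clamp: 3' end TT has 0 G/C, need ≥1 ✗
GC content: GC 13/21 = 61.9%, outside 39.8–58.9% ✗

Fails: GC clamp, GC content.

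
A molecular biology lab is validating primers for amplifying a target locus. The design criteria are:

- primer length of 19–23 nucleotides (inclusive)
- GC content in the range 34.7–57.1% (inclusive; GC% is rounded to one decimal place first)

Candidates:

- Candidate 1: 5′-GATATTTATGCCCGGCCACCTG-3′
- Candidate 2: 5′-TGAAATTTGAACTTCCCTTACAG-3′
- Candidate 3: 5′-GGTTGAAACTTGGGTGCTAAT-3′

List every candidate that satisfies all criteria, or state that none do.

Candidate 1 (22 nt, A=4 T=6 G=5 C=7): length 22 ✓; GC 12/22 = 54.5% ✓ — passes.
Candidate 2 (23 nt, A=7 T=8 G=3 C=5): length 23 ✓; GC 8/23 = 34.8% ✓ — passes.
Candidate 3 (21 nt, A=5 T=7 G=7 C=2): length 21 ✓; GC 9/21 = 42.9% ✓ — passes.

Candidate 1, Candidate 2 and Candidate 3.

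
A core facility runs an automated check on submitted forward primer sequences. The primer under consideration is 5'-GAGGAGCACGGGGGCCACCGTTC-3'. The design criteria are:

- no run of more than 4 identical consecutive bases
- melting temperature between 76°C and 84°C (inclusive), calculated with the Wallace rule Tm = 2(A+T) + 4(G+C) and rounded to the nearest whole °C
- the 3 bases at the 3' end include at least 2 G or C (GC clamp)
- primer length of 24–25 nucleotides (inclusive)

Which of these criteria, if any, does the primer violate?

Base counts: A=4, T=2, G=10, C=7 (length 23).
homopolymer run: longest run = 5, exceeds 4 ✗
Tm: Tm = 2·6 + 4·17 = 80°C ✓
GC clamp: 3' end TTC has 1 G/C, need ≥2 ✗
length: length 23, outside 24–25 ✗

Fails: homopolymer run, GC clamp, length.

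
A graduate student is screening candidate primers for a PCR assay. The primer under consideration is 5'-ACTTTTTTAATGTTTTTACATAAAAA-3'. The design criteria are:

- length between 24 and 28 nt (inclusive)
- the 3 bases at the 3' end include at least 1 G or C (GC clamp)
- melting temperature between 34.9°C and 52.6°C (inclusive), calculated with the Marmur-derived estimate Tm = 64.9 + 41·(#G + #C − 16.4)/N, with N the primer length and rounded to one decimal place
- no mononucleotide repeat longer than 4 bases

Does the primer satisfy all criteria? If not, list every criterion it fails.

Fails: GC clamp, homopolymer run.

Base counts: A=10, T=13, G=1, C=2 (length 26).
length: length 26 ✓
GC clamp: 3' end AAA has 0 G/C, need ≥1 ✗
Tm: Tm = 64.9 + 41·(3 − 16.4)/26 = 43.8°C ✓
homopolymer run: longest run = 6, exceeds 4 ✗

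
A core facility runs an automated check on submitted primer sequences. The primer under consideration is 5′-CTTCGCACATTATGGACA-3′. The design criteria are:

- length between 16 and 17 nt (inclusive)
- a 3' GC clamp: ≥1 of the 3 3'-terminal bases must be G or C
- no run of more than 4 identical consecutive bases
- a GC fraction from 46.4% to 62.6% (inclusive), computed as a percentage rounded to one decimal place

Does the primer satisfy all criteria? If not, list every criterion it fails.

Fails: length, GC content.

Base counts: A=5, T=5, G=3, C=5 (length 18).
length: length 18, outside 16–17 ✗
GC clamp: 3' end ACA has 1 G/C ✓
homopolymer run: longest run = 2 ✓
GC content: GC 8/18 = 44.4%, outside 46.4–62.6% ✗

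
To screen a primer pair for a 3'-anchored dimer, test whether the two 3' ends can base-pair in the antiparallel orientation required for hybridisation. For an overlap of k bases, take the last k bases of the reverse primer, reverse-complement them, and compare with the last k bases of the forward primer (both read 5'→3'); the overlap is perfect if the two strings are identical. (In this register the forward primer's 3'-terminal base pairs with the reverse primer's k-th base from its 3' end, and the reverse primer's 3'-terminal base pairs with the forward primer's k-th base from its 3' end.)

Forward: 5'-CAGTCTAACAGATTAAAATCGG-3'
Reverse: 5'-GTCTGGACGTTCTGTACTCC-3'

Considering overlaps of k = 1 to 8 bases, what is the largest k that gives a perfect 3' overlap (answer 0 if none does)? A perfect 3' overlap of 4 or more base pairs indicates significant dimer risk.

Longest perfect overlap: 2 complementary base pairs; below the dimer-risk threshold (threshold 4).

Last 8 bases (5'→3') — forward …AAAATCGG, reverse …TGTACTCC.
Reverse complement of the reverse primer's last 8 bases: GGAGTACA; its first k bases are the reverse complement of the reverse primer's last k bases, so a perfect k-base overlap needs the forward primer's last k bases to equal them.
Comparing (forward last k vs required): k=1: G vs G ✓; k=2: GG vs GG ✓; k=3: CGG vs GGA ✗; k=4: TCGG vs GGAG ✗; k=5: ATCGG vs GGAGT ✗; k=6: AATCGG vs GGAGTA ✗; k=7: AAATCGG vs GGAGTAC ✗; k=8: AAAATCGG vs GGAGTACA ✗.
Perfect overlaps at k = 1, 2; the largest is 2.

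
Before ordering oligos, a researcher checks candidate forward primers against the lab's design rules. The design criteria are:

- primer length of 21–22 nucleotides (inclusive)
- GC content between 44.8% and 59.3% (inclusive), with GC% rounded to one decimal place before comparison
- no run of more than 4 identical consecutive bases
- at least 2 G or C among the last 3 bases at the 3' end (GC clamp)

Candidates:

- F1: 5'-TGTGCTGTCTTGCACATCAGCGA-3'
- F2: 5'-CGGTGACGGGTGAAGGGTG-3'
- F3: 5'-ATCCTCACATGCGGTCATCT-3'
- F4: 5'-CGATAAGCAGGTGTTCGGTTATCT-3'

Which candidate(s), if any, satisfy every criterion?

F1 (23 nt, A=4 T=7 G=6 C=6): length 23, outside 21–22 ✗; GC 12/23 = 52.2% ✓; longest run = 2 ✓; 3' end CGA has 2 G/C ✓ — fails.
F2 (19 nt, A=3 T=3 G=11 C=2): length 19, outside 21–22 ✗; GC 13/19 = 68.4%, outside 44.8–59.3% ✗; longest run = 3 ✓; 3' end GTG has 2 G/C ✓ — fails.
F3 (20 nt, A=4 T=6 G=3 C=7): length 20, outside 21–22 ✗; GC 10/20 = 50.0% ✓; longest run = 2 ✓; 3' end TCT has 1 G/C, need ≥2 ✗ — fails.
F4 (24 nt, A=5 T=8 G=7 C=4): length 24, outside 21–22 ✗; GC 11/24 = 45.8% ✓; longest run = 2 ✓; 3' end TCT has 1 G/C, need ≥2 ✗ — fails.

None of the candidates satisfy all criteria.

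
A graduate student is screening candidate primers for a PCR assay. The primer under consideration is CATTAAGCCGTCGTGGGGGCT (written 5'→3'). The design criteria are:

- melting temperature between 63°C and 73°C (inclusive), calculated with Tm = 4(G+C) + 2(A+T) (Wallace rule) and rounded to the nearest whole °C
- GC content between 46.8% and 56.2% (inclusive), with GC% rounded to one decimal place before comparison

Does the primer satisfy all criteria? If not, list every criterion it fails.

Base counts: A=3, T=5, G=8, C=5 (length 21).
Tm: Tm = 2·8 + 4·13 = 68°C ✓
GC content: GC 13/21 = 61.9%, outside 46.8–56.2% ✗

Fails: GC content.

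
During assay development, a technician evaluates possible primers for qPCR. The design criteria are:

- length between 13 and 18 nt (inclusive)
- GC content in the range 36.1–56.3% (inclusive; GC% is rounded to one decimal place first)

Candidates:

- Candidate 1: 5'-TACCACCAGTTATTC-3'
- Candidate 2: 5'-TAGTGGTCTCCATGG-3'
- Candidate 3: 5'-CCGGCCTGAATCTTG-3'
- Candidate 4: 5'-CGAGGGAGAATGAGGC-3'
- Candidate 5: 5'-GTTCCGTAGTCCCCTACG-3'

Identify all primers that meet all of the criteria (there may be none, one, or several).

Candidate 1 (15 nt, A=4 T=5 G=1 C=5): length 15 ✓; GC 6/15 = 40.0% ✓ — passes.
Candidate 2 (15 nt, A=2 T=5 G=5 C=3): length 15 ✓; GC 8/15 = 53.3% ✓ — passes.
Candidate 3 (15 nt, A=2 T=4 G=4 C=5): length 15 ✓; GC 9/15 = 60.0%, outside 36.1–56.3% ✗ — fails.
Candidate 4 (16 nt, A=5 T=1 G=8 C=2): length 16 ✓; GC 10/16 = 62.5%, outside 36.1–56.3% ✗ — fails.
Candidate 5 (18 nt, A=2 T=5 G=4 C=7): length 18 ✓; GC 11/18 = 61.1%, outside 36.1–56.3% ✗ — fails.

Candidate 1 and Candidate 2.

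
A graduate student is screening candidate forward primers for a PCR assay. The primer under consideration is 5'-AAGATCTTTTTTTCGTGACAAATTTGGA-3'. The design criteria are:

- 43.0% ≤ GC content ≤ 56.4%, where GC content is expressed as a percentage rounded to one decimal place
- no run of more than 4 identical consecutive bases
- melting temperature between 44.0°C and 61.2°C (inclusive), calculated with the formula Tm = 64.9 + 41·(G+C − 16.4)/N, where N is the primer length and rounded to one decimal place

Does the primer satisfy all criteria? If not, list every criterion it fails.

Base counts: A=8, T=12, G=5, C=3 (length 28).
GC content: GC 8/28 = 28.6%, outside 43.0–56.4% ✗
homopolymer run: longest run = 7, exceeds 4 ✗
Tm: Tm = 64.9 + 41·(8 − 16.4)/28 = 52.6°C ✓

Fails: GC content, homopolymer run.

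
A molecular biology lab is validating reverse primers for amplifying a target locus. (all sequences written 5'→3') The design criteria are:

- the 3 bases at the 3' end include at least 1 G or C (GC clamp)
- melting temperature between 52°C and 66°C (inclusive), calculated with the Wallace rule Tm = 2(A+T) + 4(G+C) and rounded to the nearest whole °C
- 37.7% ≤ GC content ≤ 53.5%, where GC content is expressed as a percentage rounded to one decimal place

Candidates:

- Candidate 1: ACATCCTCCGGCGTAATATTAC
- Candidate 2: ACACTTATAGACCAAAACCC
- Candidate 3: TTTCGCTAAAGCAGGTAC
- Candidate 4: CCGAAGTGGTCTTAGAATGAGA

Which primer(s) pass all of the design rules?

Candidate 1, Candidate 2, Candidate 3 and Candidate 4.

Candidate 1 (22 nt, A=6 T=6 G=3 C=7): 3' end TAC has 1 G/C ✓; Tm = 2·12 + 4·10 = 64°C ✓; GC 10/22 = 45.5% ✓ — passes.
Candidate 2 (20 nt, A=9 T=3 G=1 C=7): 3' end CCC has 3 G/C ✓; Tm = 2·12 + 4·8 = 56°C ✓; GC 8/20 = 40.0% ✓ — passes.
Candidate 3 (18 nt, A=5 T=5 G=4 C=4): 3' end TAC has 1 G/C ✓; Tm = 2·10 + 4·8 = 52°C ✓; GC 8/18 = 44.4% ✓ — passes.
Candidate 4 (22 nt, A=7 T=5 G=7 C=3): 3' end AGA has 1 G/C ✓; Tm = 2·12 + 4·10 = 64°C ✓; GC 10/22 = 45.5% ✓ — passes.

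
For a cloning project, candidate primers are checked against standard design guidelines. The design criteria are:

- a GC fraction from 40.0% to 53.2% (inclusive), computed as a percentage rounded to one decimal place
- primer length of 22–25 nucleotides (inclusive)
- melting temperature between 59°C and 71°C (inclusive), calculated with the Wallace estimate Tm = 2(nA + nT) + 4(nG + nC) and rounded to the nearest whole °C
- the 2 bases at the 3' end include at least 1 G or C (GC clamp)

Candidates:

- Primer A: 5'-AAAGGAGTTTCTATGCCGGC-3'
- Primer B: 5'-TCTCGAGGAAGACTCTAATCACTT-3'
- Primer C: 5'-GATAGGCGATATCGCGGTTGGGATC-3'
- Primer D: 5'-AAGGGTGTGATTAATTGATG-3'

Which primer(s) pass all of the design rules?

Primer A (20 nt, A=5 T=5 G=6 C=4): GC 10/20 = 50.0% ✓; length 20, outside 22–25 ✗; Tm = 2·10 + 4·10 = 60°C ✓; 3' end GC has 2 G/C ✓ — fails.
Primer B (24 nt, A=7 T=7 G=4 C=6): GC 10/24 = 41.7% ✓; length 24 ✓; Tm = 2·14 + 4·10 = 68°C ✓; 3' end TT has 0 G/C, need ≥1 ✗ — fails.
Primer C (25 nt, A=5 T=6 G=10 C=4): GC 14/25 = 56.0%, outside 40.0–53.2% ✗; length 25 ✓; Tm = 2·11 + 4·14 = 78°C, outside 59–71°C ✗; 3' end TC has 1 G/C ✓ — fails.
Primer D (20 nt, A=6 T=7 G=7 C=0): GC 7/20 = 35.0%, outside 40.0–53.2% ✗; length 20, outside 22–25 ✗; Tm = 2·13 + 4·7 = 54°C, outside 59–71°C ✗; 3' end TG has 1 G/C ✓ — fails.

None of the candidates satisfy all criteria.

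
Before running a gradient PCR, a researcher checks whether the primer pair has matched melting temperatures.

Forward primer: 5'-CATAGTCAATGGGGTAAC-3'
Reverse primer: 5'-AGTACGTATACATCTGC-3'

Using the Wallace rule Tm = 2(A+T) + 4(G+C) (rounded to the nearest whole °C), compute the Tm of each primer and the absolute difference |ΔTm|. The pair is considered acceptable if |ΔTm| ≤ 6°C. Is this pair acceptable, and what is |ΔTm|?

Forward: A=6 T=4 G=5 C=3 → Tm = 2·10 + 4·8 = 52°C.
Reverse: A=5 T=5 G=3 C=4 → Tm = 2·10 + 4·7 = 48°C.
|ΔTm| = |52 − 48| = 4°C, ≤ 6°C.

|ΔTm| = 4°C; the pair is acceptable.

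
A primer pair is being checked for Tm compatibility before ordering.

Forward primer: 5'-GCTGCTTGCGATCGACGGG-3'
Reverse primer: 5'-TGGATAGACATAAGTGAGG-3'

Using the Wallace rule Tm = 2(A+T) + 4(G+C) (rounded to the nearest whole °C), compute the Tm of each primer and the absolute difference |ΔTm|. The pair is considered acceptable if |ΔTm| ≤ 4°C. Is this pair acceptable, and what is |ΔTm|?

Forward: A=2 T=4 G=8 C=5 → Tm = 2·6 + 4·13 = 64°C.
Reverse: A=7 T=4 G=7 C=1 → Tm = 2·11 + 4·8 = 54°C.
|ΔTm| = |64 − 54| = 10°C, > 4°C.

|ΔTm| = 10°C; the pair is not acceptable.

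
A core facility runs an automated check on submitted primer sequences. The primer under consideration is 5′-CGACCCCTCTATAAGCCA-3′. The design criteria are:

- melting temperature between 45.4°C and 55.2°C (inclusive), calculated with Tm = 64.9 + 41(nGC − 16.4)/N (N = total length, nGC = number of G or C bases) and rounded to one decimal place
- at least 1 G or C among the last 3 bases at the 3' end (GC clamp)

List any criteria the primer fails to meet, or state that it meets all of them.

Meets all criteria.

Base counts: A=5, T=3, G=2, C=8 (length 18).
Tm: Tm = 64.9 + 41·(10 − 16.4)/18 = 50.3°C ✓
GC clamp: 3' end CCA has 2 G/C ✓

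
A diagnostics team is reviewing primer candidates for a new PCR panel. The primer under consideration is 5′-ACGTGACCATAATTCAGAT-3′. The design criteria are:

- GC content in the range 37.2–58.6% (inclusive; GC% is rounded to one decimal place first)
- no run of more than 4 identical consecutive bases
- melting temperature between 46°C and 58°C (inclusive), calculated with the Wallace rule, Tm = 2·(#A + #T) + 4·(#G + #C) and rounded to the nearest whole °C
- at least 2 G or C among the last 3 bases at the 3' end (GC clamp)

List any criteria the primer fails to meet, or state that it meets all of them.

Fails: GC content, GC clamp.

Base counts: A=7, T=5, G=3, C=4 (length 19).
GC content: GC 7/19 = 36.8%, outside 37.2–58.6% ✗
homopolymer run: longest run = 2 ✓
Tm: Tm = 2·12 + 4·7 = 52°C ✓
GC clamp: 3' end GAT has 1 G/C, need ≥2 ✗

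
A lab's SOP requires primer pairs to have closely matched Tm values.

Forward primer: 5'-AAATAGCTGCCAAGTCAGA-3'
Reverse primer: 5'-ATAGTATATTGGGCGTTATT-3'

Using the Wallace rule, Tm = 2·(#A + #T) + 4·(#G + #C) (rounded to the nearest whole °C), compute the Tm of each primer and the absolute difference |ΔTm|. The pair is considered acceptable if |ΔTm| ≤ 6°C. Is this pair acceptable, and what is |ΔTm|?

|ΔTm| = 2°C; the pair is acceptable.

Forward: A=8 T=3 G=4 C=4 → Tm = 2·11 + 4·8 = 54°C.
Reverse: A=5 T=9 G=5 C=1 → Tm = 2·14 + 4·6 = 52°C.
|ΔTm| = |54 − 52| = 2°C, ≤ 6°C.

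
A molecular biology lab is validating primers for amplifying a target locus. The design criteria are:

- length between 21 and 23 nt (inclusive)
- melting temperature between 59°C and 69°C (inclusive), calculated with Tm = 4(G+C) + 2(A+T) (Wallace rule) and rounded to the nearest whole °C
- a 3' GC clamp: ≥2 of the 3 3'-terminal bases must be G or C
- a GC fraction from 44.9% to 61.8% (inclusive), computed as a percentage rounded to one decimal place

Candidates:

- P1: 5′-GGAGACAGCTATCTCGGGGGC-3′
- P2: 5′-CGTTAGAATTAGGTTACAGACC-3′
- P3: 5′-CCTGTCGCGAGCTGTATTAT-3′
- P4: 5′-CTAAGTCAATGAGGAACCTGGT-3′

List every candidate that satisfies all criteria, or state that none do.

P4 only.

P1 (21 nt, A=4 T=3 G=9 C=5): length 21 ✓; Tm = 2·7 + 4·14 = 70°C, outside 59–69°C ✗; 3' end GGC has 3 G/C ✓; GC 14/21 = 66.7%, outside 44.9–61.8% ✗ — fails.
P2 (22 nt, A=7 T=6 G=5 C=4): length 22 ✓; Tm = 2·13 + 4·9 = 62°C ✓; 3' end ACC has 2 G/C ✓; GC 9/22 = 40.9%, outside 44.9–61.8% ✗ — fails.
P3 (20 nt, A=3 T=7 G=5 C=5): length 20, outside 21–23 ✗; Tm = 2·10 + 4·10 = 60°C ✓; 3' end TAT has 0 G/C, need ≥2 ✗; GC 10/20 = 50.0% ✓ — fails.
P4 (22 nt, A=7 T=5 G=6 C=4): length 22 ✓; Tm = 2·12 + 4·10 = 64°C ✓; 3' end GGT has 2 G/C ✓; GC 10/22 = 45.5% ✓ — passes.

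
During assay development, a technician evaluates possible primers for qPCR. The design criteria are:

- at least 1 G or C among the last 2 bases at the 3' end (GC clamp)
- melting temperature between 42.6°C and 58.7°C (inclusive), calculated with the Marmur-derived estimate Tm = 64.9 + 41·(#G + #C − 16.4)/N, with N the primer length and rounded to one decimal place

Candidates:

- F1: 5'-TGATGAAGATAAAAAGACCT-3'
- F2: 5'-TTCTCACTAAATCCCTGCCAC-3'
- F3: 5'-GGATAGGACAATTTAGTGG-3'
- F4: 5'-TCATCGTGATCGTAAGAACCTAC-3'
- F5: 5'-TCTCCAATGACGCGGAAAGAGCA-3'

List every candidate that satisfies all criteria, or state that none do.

F1, F2, F3, F4 and F5.

F1 (20 nt, A=10 T=4 G=4 C=2): 3' end CT has 1 G/C ✓; Tm = 64.9 + 41·(6 − 16.4)/20 = 43.6°C ✓ — passes.
F2 (21 nt, A=5 T=6 G=1 C=9): 3' end AC has 1 G/C ✓; Tm = 64.9 + 41·(10 − 16.4)/21 = 52.4°C ✓ — passes.
F3 (19 nt, A=6 T=5 G=7 C=1): 3' end GG has 2 G/C ✓; Tm = 64.9 + 41·(8 − 16.4)/19 = 46.8°C ✓ — passes.
F4 (23 nt, A=7 T=6 G=4 C=6): 3' end AC has 1 G/C ✓; Tm = 64.9 + 41·(10 − 16.4)/23 = 53.5°C ✓ — passes.
F5 (23 nt, A=8 T=3 G=6 C=6): 3' end CA has 1 G/C ✓; Tm = 64.9 + 41·(12 − 16.4)/23 = 57.1°C ✓ — passes.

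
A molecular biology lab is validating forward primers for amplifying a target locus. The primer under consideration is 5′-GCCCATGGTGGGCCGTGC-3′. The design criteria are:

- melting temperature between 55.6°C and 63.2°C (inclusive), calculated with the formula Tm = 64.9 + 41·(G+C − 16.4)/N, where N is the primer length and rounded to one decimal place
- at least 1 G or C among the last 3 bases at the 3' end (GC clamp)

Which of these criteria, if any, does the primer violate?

Base counts: A=1, T=3, G=8, C=6 (length 18).
Tm: Tm = 64.9 + 41·(14 − 16.4)/18 = 59.4°C ✓
GC clamp: 3' end TGC has 2 G/C ✓

Meets all criteria.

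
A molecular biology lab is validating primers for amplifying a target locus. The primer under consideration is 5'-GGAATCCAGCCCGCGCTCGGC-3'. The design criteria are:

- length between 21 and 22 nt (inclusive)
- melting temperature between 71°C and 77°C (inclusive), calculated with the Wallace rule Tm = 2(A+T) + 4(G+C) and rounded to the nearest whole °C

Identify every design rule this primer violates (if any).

Base counts: A=3, T=2, G=7, C=9 (length 21).
length: length 21 ✓
Tm: Tm = 2·5 + 4·16 = 74°C ✓

Meets all criteria.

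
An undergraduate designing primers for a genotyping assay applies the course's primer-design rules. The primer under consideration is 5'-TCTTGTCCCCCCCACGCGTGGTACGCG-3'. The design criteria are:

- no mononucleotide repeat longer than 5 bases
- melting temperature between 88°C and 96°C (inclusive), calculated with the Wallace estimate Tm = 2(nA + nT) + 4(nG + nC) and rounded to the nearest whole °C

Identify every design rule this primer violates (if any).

Base counts: A=2, T=6, G=7, C=12 (length 27).
homopolymer run: longest run = 7, exceeds 5 ✗
Tm: Tm = 2·8 + 4·19 = 92°C ✓

Fails: homopolymer run.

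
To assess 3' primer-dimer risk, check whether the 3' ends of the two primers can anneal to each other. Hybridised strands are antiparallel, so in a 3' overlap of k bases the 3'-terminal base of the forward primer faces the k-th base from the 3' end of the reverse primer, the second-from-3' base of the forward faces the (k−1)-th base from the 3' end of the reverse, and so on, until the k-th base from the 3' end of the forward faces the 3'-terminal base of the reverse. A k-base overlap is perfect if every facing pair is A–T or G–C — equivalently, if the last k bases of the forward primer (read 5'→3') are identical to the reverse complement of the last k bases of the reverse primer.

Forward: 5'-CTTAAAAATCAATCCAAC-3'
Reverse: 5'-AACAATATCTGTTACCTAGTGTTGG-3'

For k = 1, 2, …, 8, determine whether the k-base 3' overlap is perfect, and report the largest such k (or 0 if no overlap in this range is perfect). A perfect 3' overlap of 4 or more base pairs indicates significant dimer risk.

Last 8 bases (5'→3') — forward …AATCCAAC, reverse …AGTGTTGG.
Reverse complement of the reverse primer's last 8 bases: CCAACACT; its first k bases are the reverse complement of the reverse primer's last k bases, so a perfect k-base overlap needs the forward primer's last k bases to equal them.
Comparing (forward last k vs required): k=1: C vs C ✓; k=2: AC vs CC ✗; k=3: AAC vs CCA ✗; k=4: CAAC vs CCAA ✗; k=5: CCAAC vs CCAAC ✓; k=6: TCCAAC vs CCAACA ✗; k=7: ATCCAAC vs CCAACAC ✗; k=8: AATCCAAC vs CCAACACT ✗.
Perfect overlaps at k = 1, 5; the largest is 5.

Longest perfect overlap: 5 complementary base pairs; significant dimer risk (threshold 4).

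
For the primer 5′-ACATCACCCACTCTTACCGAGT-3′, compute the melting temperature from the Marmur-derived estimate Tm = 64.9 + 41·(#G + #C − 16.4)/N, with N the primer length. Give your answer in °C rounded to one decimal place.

Base counts: A=6, T=5, G=2, C=9; G+C = 11, N = 22.
Tm = 64.9 + 41·(11 − 16.4)/22 = 64.9 + -221.40/22 = 54.8°C.

54.8°C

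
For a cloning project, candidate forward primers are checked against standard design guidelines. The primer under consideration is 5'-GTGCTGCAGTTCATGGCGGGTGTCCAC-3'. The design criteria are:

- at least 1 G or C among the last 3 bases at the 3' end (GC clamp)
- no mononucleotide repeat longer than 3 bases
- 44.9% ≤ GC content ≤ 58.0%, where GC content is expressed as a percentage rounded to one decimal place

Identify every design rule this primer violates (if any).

Base counts: A=3, T=7, G=10, C=7 (length 27).
GC clamp: 3' end CAC has 2 G/C ✓
homopolymer run: longest run = 3 ✓
GC content: GC 17/27 = 63.0%, outside 44.9–58.0% ✗

Fails: GC content.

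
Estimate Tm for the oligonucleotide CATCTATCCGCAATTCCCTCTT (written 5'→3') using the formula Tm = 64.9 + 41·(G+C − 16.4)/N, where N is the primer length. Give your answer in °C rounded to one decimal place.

53.0°C

Base counts: A=4, T=8, G=1, C=9; G+C = 10, N = 22.
Tm = 64.9 + 41·(10 − 16.4)/22 = 64.9 + -262.40/22 = 53.0°C.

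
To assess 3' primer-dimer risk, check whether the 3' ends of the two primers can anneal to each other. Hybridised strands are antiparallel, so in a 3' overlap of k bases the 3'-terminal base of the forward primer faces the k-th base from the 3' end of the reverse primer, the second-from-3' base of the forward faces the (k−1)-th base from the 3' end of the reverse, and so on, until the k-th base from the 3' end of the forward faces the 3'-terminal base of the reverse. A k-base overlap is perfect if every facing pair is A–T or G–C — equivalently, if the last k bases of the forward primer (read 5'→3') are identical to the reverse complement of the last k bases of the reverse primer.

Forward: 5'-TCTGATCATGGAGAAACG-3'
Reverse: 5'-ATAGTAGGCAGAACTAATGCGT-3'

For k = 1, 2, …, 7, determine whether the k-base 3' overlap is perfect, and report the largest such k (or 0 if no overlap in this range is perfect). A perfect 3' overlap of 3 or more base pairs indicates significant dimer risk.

Last 7 bases (5'→3') — forward …AGAAACG, reverse …AATGCGT.
Reverse complement of the reverse primer's last 7 bases: ACGCATT; its first k bases are the reverse complement of the reverse primer's last k bases, so a perfect k-base overlap needs the forward primer's last k bases to equal them.
Comparing (forward last k vs required): k=1: G vs A ✗; k=2: CG vs AC ✗; k=3: ACG vs ACG ✓; k=4: AACG vs ACGC ✗; k=5: AAACG vs ACGCA ✗; k=6: GAAACG vs ACGCAT ✗; k=7: AGAAACG vs ACGCATT ✗.
Only k = 3 is perfect, so the longest perfect 3' overlap is 3.

Longest perfect overlap: 3 complementary base pairs; significant dimer risk (threshold 3).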